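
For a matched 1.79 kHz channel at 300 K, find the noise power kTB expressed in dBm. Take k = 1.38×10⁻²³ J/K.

−141.3 dBm

P_n = kTB = 1.38×10⁻²³ × 300 × 1.79×10³ = 7.41×10⁻¹⁸ W
In dBm: 10 log₁₀(7.41×10⁻¹⁸ / 10⁻³) = −141.3 dBm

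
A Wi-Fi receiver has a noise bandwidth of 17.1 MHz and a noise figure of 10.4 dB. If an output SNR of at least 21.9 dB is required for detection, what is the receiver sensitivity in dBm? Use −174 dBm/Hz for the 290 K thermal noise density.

−69.4 dBm

Sensitivity = −174 + 10 log₁₀(B) + NF + SNR_min
= −174 + 72.33 + 10.4 + 21.9
= −69.37 dBm → −69.4 dBm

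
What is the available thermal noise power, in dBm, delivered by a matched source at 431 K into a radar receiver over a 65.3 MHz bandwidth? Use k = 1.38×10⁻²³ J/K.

−94.1 dBm

P_n = kTB = 1.38×10⁻²³ × 431 × 6.53×10⁷ = 3.88×10⁻¹³ W
In dBm: 10 log₁₀(3.88×10⁻¹³ / 10⁻³) = −94.1 dBm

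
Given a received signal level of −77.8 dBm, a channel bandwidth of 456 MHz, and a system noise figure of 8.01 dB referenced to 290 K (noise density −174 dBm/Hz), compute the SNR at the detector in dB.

1.6 dB

Noise floor: N = −174 + 10 log₁₀(B) + NF
10 log₁₀(4.56×10⁸) = 86.59 dB
N = −174 + 86.59 + 8.01 = −79.40 dBm
SNR = P_sig − N = −77.8 − (−79.40) = 1.60 dB → 1.6 dB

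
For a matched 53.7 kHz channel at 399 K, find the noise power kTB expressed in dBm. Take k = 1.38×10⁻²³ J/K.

P_n = kTB = 1.38×10⁻²³ × 399 × 5.37×10⁴ = 2.96×10⁻¹⁶ W
In dBm: 10 log₁₀(2.96×10⁻¹⁶ / 10⁻³) = −125.3 dBm

−125.3 dBm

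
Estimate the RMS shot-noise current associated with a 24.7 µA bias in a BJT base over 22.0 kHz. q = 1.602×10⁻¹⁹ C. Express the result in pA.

417 pA

I_n = √(2qI·B)
2qI·B = 2 × 1.602×10⁻¹⁹ × 2.47×10⁻⁵ × 2.20×10⁴ = 1.74×10⁻¹⁹ A²
I_n = √(1.74×10⁻¹⁹) = 4.17×10⁻¹⁰ A = 417 pA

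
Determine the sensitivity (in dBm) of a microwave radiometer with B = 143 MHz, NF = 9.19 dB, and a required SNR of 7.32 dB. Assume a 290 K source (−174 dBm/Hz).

Sensitivity = −174 + 10 log₁₀(B) + NF + SNR_min
= −174 + 81.55 + 9.19 + 7.32
= −75.94 dBm → −75.9 dBm

−75.9 dBm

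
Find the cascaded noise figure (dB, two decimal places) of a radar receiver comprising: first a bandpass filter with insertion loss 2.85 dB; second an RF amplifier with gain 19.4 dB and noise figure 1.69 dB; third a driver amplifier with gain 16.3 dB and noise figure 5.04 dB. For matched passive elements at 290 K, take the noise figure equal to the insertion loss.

Convert to linear (a loss of L dB is a gain of −L dB): F_i = 10^(NF_i/10), G_i = 10^(G_i,dB/10)
  Stage 1: F_1 = 10^(2.85/10) = 1.928, G_1 = 10^(−2.85/10) = 0.5188
  Stage 2: F_2 = 10^(1.69/10) = 1.476, G_2 = 10^(19.4/10) = 87.10
  Stage 3: F_3 = 10^(5.04/10) = 3.192, G_3 = 10^(16.3/10) = 42.66
Friis cascade:
  F = 1.928 + (1.476 − 1)/0.5188 + (3.192 − 1)/45.19 = 2.893
NF = 10 log₁₀(2.893) = 4.61 dB

4.61 dB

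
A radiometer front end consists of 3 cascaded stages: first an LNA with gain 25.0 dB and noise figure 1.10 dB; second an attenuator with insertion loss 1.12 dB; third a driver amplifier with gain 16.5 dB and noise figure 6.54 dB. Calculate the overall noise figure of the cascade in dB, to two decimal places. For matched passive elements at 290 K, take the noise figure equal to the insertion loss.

1.15 dB

Convert to linear (a loss of L dB is a gain of −L dB): F_i = 10^(NF_i/10), G_i = 10^(G_i,dB/10)
  Stage 1: F_1 = 10^(1.10/10) = 1.288, G_1 = 10^(25.0/10) = 316.2
  Stage 2: F_2 = 10^(1.12/10) = 1.294, G_2 = 10^(−1.12/10) = 0.7727
  Stage 3: F_3 = 10^(6.54/10) = 4.508, G_3 = 10^(16.5/10) = 44.67
Friis cascade:
  F = 1.288 + (1.294 − 1)/316.2 + (4.508 − 1)/244.3 = 1.304
NF = 10 log₁₀(1.304) = 1.15 dB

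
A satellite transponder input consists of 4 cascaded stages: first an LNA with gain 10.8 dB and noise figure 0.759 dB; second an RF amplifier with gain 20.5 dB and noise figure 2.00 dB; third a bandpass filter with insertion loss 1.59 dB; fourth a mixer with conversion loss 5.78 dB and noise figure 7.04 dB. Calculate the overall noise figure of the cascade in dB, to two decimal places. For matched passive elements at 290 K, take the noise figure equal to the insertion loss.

Convert to linear (a loss of L dB is a gain of −L dB): F_i = 10^(NF_i/10), G_i = 10^(G_i,dB/10)
  Stage 1: F_1 = 10^(0.759/10) = 1.191, G_1 = 10^(10.8/10) = 12.02
  Stage 2: F_2 = 10^(2.00/10) = 1.585, G_2 = 10^(20.5/10) = 112.2
  Stage 3: F_3 = 10^(1.59/10) = 1.442, G_3 = 10^(−1.59/10) = 0.6934
  Stage 4: F_4 = 10^(7.04/10) = 5.058, G_4 = 10^(−5.78/10) = 0.2642
Friis cascade:
  F = 1.191 + (1.585 − 1)/12.02 + (1.442 − 1)/1349 + (5.058 − 1)/935.4 = 1.244
NF = 10 log₁₀(1.244) = 0.95 dB

0.95 dB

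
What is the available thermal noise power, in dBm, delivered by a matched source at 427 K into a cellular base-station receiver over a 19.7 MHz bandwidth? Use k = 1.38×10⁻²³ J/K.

−99.4 dBm

P_n = kTB = 1.38×10⁻²³ × 427 × 1.97×10⁷ = 1.16×10⁻¹³ W
In dBm: 10 log₁₀(1.16×10⁻¹³ / 10⁻³) = −99.4 dBm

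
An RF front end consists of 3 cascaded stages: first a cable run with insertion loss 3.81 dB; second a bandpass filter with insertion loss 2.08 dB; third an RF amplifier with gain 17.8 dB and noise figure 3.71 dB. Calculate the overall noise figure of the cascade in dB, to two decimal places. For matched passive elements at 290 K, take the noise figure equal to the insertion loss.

9.60 dB

Convert to linear (a loss of L dB is a gain of −L dB): F_i = 10^(NF_i/10), G_i = 10^(G_i,dB/10)
  Stage 1: F_1 = 10^(3.81/10) = 2.404, G_1 = 10^(−3.81/10) = 0.4159
  Stage 2: F_2 = 10^(2.08/10) = 1.614, G_2 = 10^(−2.08/10) = 0.6194
  Stage 3: F_3 = 10^(3.71/10) = 2.350, G_3 = 10^(17.8/10) = 60.26
Friis cascade:
  F = 2.404 + (1.614 − 1)/0.4159 + (2.350 − 1)/0.2576 = 9.120
NF = 10 log₁₀(9.120) = 9.60 dB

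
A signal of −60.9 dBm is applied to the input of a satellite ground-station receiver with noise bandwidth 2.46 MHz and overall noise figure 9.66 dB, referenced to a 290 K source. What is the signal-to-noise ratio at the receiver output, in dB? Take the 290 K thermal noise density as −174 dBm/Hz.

Noise floor: N = −174 + 10 log₁₀(B) + NF
10 log₁₀(2.46×10⁶) = 63.91 dB
N = −174 + 63.91 + 9.66 = −100.43 dBm
SNR = P_sig − N = −60.9 − (−100.43) = 39.53 dB → 39.5 dB

39.5 dB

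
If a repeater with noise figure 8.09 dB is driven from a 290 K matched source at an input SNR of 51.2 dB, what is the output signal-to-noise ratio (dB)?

43.11 dB

By definition F = SNR_in/SNR_out, so in dB: SNR_out = SNR_in − NF
SNR_out = 51.2 − 8.09 = 43.11 dB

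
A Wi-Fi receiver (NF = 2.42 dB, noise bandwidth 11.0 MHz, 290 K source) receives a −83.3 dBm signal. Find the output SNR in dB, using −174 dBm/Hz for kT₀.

Noise floor: N = −174 + 10 log₁₀(B) + NF
10 log₁₀(1.10×10⁷) = 70.41 dB
N = −174 + 70.41 + 2.42 = −101.17 dBm
SNR = P_sig − N = −83.3 − (−101.17) = 17.87 dB → 17.9 dB

17.9 dB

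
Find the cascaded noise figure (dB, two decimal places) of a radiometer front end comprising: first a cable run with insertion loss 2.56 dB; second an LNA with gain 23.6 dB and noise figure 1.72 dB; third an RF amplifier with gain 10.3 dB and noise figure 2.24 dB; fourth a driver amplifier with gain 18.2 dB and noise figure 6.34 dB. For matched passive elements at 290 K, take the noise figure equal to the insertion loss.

Convert to linear (a loss of L dB is a gain of −L dB): F_i = 10^(NF_i/10), G_i = 10^(G_i,dB/10)
  Stage 1: F_1 = 10^(2.56/10) = 1.803, G_1 = 10^(−2.56/10) = 0.5546
  Stage 2: F_2 = 10^(1.72/10) = 1.486, G_2 = 10^(23.6/10) = 229.1
  Stage 3: F_3 = 10^(2.24/10) = 1.675, G_3 = 10^(10.3/10) = 10.72
  Stage 4: F_4 = 10^(6.34/10) = 4.305, G_4 = 10^(18.2/10) = 66.07
Friis cascade:
  F = 1.803 + (1.486 − 1)/0.5546 + (1.675 − 1)/127.1 + (4.305 − 1)/1361 = 2.687
NF = 10 log₁₀(2.687) = 4.29 dB

4.29 dB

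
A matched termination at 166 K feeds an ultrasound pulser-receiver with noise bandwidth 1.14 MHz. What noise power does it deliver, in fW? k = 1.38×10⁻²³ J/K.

P_n = kTB = 1.38×10⁻²³ × 166 × 1.14×10⁶ = 2.61×10⁻¹⁵ W = 2.61 fW

2.61 fW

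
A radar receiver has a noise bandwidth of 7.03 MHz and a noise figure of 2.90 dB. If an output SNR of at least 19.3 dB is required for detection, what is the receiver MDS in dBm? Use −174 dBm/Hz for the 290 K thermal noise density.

−83.3 dBm

Sensitivity = −174 + 10 log₁₀(B) + NF + SNR_min
= −174 + 68.47 + 2.90 + 19.3
= −83.33 dBm → −83.3 dBm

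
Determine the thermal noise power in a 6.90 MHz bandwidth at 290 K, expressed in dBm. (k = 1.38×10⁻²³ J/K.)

P_n = kTB = 1.38×10⁻²³ × 290 × 6.90×10⁶ = 2.76×10⁻¹⁴ W
In dBm: 10 log₁₀(2.76×10⁻¹⁴ / 10⁻³) = −105.6 dBm

−105.6 dBm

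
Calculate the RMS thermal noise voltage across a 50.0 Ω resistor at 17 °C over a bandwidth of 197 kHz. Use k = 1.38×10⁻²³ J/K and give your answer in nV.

T = 17 °C + 273.15 = 290.15 K
V_n = √(4kTRB)
4kTRB = 4 × 1.38×10⁻²³ × 290.15 × 5.00×10¹ × 1.97×10⁵ = 1.58×10⁻¹³ V²
V_n = √(1.58×10⁻¹³) = 3.97×10⁻⁷ V = 397 nV

397 nV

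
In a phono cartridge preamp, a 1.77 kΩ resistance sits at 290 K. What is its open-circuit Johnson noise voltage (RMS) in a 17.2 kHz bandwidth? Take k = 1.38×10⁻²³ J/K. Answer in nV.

V_n = √(4kTRB)
4kTRB = 4 × 1.38×10⁻²³ × 290 × 1.77×10³ × 1.72×10⁴ = 4.87×10⁻¹³ V²
V_n = √(4.87×10⁻¹³) = 6.98×10⁻⁷ V = 698 nV

698 nV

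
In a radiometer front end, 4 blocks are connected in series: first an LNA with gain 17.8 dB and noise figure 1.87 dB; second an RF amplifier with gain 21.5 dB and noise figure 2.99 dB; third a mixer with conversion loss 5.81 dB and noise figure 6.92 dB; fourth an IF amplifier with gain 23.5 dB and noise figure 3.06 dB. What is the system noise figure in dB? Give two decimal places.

1.92 dB

Convert to linear (a loss of L dB is a gain of −L dB): F_i = 10^(NF_i/10), G_i = 10^(G_i,dB/10)
  Stage 1: F_1 = 10^(1.87/10) = 1.538, G_1 = 10^(17.8/10) = 60.26
  Stage 2: F_2 = 10^(2.99/10) = 1.991, G_2 = 10^(21.5/10) = 141.3
  Stage 3: F_3 = 10^(6.92/10) = 4.920, G_3 = 10^(−5.81/10) = 0.2624
  Stage 4: F_4 = 10^(3.06/10) = 2.023, G_4 = 10^(23.5/10) = 223.9
Friis cascade:
  F = 1.538 + (1.991 − 1)/60.26 + (4.920 − 1)/8511 + (2.023 − 1)/2234 = 1.556
NF = 10 log₁₀(1.556) = 1.92 dB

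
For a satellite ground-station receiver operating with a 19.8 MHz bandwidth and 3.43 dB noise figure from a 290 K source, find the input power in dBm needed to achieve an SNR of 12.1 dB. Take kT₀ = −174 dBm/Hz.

Sensitivity = −174 + 10 log₁₀(B) + NF + SNR_min
= −174 + 72.97 + 3.43 + 12.1
= −85.50 dBm → −85.5 dBm

−85.5 dBm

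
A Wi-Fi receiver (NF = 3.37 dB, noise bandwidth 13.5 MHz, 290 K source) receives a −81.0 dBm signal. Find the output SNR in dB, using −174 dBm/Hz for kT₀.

Noise floor: N = −174 + 10 log₁₀(B) + NF
10 log₁₀(1.35×10⁷) = 71.3 dB
N = −174 + 71.3 + 3.37 = −99.33 dBm
SNR = P_sig − N = −81.0 − (−99.33) = 18.33 dB → 18.3 dB

18.3 dB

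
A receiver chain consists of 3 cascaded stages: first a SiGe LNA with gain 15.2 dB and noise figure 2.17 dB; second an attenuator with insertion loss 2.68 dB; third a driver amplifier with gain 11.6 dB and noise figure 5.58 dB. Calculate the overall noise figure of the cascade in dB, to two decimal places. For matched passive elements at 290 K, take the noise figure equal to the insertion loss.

2.60 dB

Convert to linear (a loss of L dB is a gain of −L dB): F_i = 10^(NF_i/10), G_i = 10^(G_i,dB/10)
  Stage 1: F_1 = 10^(2.17/10) = 1.648, G_1 = 10^(15.2/10) = 33.11
  Stage 2: F_2 = 10^(2.68/10) = 1.854, G_2 = 10^(−2.68/10) = 0.5395
  Stage 3: F_3 = 10^(5.58/10) = 3.614, G_3 = 10^(11.6/10) = 14.45
Friis cascade:
  F = 1.648 + (1.854 − 1)/33.11 + (3.614 − 1)/17.86 = 1.820
NF = 10 log₁₀(1.820) = 2.60 dB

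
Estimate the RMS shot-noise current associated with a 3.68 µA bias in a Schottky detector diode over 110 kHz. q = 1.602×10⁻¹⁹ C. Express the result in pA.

360 pA

I_n = √(2qI·B)
2qI·B = 2 × 1.602×10⁻¹⁹ × 3.68×10⁻⁶ × 1.10×10⁵ = 1.30×10⁻¹⁹ A²
I_n = √(1.30×10⁻¹⁹) = 3.60×10⁻¹⁰ A = 360 pA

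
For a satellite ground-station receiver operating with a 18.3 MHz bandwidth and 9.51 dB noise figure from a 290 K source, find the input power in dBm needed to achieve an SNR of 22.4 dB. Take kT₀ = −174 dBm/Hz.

−69.5 dBm

Sensitivity = −174 + 10 log₁₀(B) + NF + SNR_min
= −174 + 72.62 + 9.51 + 22.4
= −69.47 dBm → −69.5 dBm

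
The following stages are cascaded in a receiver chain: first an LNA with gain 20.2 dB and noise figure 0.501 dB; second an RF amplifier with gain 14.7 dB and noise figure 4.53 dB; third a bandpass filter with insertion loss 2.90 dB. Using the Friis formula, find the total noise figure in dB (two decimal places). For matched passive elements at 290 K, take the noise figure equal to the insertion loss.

0.57 dB

Convert to linear (a loss of L dB is a gain of −L dB): F_i = 10^(NF_i/10), G_i = 10^(G_i,dB/10)
  Stage 1: F_1 = 10^(0.501/10) = 1.122, G_1 = 10^(20.2/10) = 104.7
  Stage 2: F_2 = 10^(4.53/10) = 2.838, G_2 = 10^(14.7/10) = 29.51
  Stage 3: F_3 = 10^(2.90/10) = 1.950, G_3 = 10^(−2.90/10) = 0.5129
Friis cascade:
  F = 1.122 + (2.838 − 1)/104.7 + (1.950 − 1)/3090 = 1.140
NF = 10 log₁₀(1.140) = 0.57 dB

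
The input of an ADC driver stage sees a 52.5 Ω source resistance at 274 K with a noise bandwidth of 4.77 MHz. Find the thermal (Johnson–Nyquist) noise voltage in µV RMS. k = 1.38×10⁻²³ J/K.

1.95 µV

V_n = √(4kTRB)
4kTRB = 4 × 1.38×10⁻²³ × 274 × 5.25×10¹ × 4.77×10⁶ = 3.79×10⁻¹² V²
V_n = √(3.79×10⁻¹²) = 1.95×10⁻⁶ V = 1.95 µV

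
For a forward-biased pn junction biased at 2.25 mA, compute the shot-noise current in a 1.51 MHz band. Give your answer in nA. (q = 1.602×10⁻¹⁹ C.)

I_n = √(2qI·B)
2qI·B = 2 × 1.602×10⁻¹⁹ × 2.25×10⁻³ × 1.51×10⁶ = 1.09×10⁻¹⁵ A²
I_n = √(1.09×10⁻¹⁵) = 3.30×10⁻⁸ A = 33.0 nA

33.0 nA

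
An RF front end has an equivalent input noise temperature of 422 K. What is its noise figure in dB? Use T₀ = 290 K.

F = 1 + T_e/T₀ = 1 + 422/290 = 2.45517
NF = 10 log₁₀(2.45517) = 3.90 dB

3.90 dB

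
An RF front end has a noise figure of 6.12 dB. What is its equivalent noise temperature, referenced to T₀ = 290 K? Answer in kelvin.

F = 10^(6.12/10) = 4.09261
T_e = (F − 1)·T₀ = (4.09261 − 1) × 290 = 897 K

897 K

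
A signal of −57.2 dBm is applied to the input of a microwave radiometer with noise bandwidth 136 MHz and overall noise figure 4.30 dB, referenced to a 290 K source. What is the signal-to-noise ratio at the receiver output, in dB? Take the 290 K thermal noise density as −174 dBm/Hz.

31.2 dB

Noise floor: N = −174 + 10 log₁₀(B) + NF
10 log₁₀(1.36×10⁸) = 81.34 dB
N = −174 + 81.34 + 4.30 = −88.36 dBm
SNR = P_sig − N = −57.2 − (−88.36) = 31.16 dB → 31.2 dB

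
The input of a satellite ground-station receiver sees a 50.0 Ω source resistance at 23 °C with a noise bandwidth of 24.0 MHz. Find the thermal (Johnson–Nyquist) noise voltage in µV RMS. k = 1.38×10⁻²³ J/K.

4.43 µV

T = 23 °C + 273.15 = 296.15 K
V_n = √(4kTRB)
4kTRB = 4 × 1.38×10⁻²³ × 296.15 × 5.00×10¹ × 2.40×10⁷ = 1.96×10⁻¹¹ V²
V_n = √(1.96×10⁻¹¹) = 4.43×10⁻⁶ V = 4.43 µV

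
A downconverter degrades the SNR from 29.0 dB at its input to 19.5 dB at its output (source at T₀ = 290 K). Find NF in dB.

NF (dB) = SNR_in(dB) − SNR_out(dB) when the source is at T₀
NF = 29.0 − 19.5 = 9.5 dB

9.5 dB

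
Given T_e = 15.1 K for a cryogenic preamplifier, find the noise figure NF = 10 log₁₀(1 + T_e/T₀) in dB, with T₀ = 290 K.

0.220 dB

F = 1 + T_e/T₀ = 1 + 15.1/290 = 1.05207
NF = 10 log₁₀(1.05207) = 0.220 dB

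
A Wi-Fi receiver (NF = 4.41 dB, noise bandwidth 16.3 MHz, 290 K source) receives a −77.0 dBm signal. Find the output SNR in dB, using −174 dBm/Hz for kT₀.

20.5 dB

Noise floor: N = −174 + 10 log₁₀(B) + NF
10 log₁₀(1.63×10⁷) = 72.12 dB
N = −174 + 72.12 + 4.41 = −97.47 dBm
SNR = P_sig − N = −77.0 − (−97.47) = 20.47 dB → 20.5 dB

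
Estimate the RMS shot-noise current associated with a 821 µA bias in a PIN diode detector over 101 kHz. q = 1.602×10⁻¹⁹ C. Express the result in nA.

5.15 nA

I_n = √(2qI·B)
2qI·B = 2 × 1.602×10⁻¹⁹ × 8.21×10⁻⁴ × 1.01×10⁵ = 2.66×10⁻¹⁷ A²
I_n = √(2.66×10⁻¹⁷) = 5.15×10⁻⁹ A = 5.15 nA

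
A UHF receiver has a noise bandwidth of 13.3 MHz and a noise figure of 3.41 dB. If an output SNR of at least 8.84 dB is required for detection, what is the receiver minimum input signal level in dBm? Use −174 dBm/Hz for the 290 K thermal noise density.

Sensitivity = −174 + 10 log₁₀(B) + NF + SNR_min
= −174 + 71.24 + 3.41 + 8.84
= −90.51 dBm → −90.5 dBm

−90.5 dBm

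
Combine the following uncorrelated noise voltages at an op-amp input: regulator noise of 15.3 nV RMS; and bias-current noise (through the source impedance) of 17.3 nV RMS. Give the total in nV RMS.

23.1 nV

Uncorrelated sources add in power (mean-square): V_tot = √(ΣV_i²)
V_tot = √[(1.53×10⁻⁸)² + (1.73×10⁻⁸)²] = 2.31×10⁻⁸ V = 23.1 nV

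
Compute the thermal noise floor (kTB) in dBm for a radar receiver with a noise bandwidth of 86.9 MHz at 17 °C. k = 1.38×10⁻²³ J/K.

−94.6 dBm

T = 17 °C + 273.15 = 290.15 K
P_n = kTB = 1.38×10⁻²³ × 290.15 × 8.69×10⁷ = 3.48×10⁻¹³ W
In dBm: 10 log₁₀(3.48×10⁻¹³ / 10⁻³) = −94.6 dBm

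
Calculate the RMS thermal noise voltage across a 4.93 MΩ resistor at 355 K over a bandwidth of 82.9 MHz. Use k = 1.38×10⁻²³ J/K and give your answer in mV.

V_n = √(4kTRB)
4kTRB = 4 × 1.38×10⁻²³ × 355 × 4.93×10⁶ × 8.29×10⁷ = 8.01×10⁻⁶ V²
V_n = √(8.01×10⁻⁶) = 2.83×10⁻³ V = 2.83 mV

2.83 mV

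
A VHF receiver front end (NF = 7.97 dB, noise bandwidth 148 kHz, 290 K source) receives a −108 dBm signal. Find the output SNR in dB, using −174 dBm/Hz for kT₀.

6.3 dB

Noise floor: N = −174 + 10 log₁₀(B) + NF
10 log₁₀(1.48×10⁵) = 51.7 dB
N = −174 + 51.7 + 7.97 = −114.33 dBm
SNR = P_sig − N = −108 − (−114.33) = 6.33 dB → 6.3 dB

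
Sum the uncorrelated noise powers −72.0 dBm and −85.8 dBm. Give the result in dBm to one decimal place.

−71.8 dBm

Convert to linear, add, convert back:
P₁ = 6.31×10⁻¹¹ W, P₂ = 2.63×10⁻¹² W
P_tot = 6.57×10⁻¹¹ W → 10 log₁₀(P_tot / 10⁻³) = −71.8 dBm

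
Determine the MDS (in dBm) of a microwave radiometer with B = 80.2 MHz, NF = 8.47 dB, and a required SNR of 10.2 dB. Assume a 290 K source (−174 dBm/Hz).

Sensitivity = −174 + 10 log₁₀(B) + NF + SNR_min
= −174 + 79.04 + 8.47 + 10.2
= −76.29 dBm → −76.3 dBm

−76.3 dBm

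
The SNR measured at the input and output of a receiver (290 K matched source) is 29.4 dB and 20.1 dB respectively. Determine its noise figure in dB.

9.3 dB

NF (dB) = SNR_in(dB) − SNR_out(dB) when the source is at T₀
NF = 29.4 − 20.1 = 9.3 dB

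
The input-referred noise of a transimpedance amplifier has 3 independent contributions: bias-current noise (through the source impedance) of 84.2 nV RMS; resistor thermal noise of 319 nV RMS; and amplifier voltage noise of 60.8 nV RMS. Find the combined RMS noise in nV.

335 nV

Uncorrelated sources add in power (mean-square): V_tot = √(ΣV_i²)
V_tot = √[(8.42×10⁻⁸)² + (3.19×10⁻⁷)² + (6.08×10⁻⁸)²] = 3.35×10⁻⁷ V = 335 nV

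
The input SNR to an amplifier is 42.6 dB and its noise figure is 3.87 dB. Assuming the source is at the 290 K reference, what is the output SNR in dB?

38.73 dB

By definition F = SNR_in/SNR_out, so in dB: SNR_out = SNR_in − NF
SNR_out = 42.6 − 3.87 = 38.73 dB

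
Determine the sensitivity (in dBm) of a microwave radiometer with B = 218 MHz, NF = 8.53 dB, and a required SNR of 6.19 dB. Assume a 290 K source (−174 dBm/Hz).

−75.9 dBm

Sensitivity = −174 + 10 log₁₀(B) + NF + SNR_min
= −174 + 83.38 + 8.53 + 6.19
= −75.90 dBm → −75.9 dBm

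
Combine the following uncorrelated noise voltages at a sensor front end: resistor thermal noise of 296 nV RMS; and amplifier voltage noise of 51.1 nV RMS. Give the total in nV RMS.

Uncorrelated sources add in power (mean-square): V_tot = √(ΣV_i²)
V_tot = √[(2.96×10⁻⁷)² + (5.11×10⁻⁸)²] = 3.00×10⁻⁷ V = 300 nV

300 nV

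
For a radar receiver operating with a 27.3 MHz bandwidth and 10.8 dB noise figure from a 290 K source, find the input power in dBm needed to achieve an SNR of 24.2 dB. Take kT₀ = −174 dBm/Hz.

Sensitivity = −174 + 10 log₁₀(B) + NF + SNR_min
= −174 + 74.36 + 10.8 + 24.2
= −64.64 dBm → −64.6 dBm

−64.6 dBm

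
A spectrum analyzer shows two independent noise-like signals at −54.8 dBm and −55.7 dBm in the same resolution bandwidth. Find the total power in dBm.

−52.2 dBm

Convert to linear, add, convert back:
P₁ = 3.31×10⁻⁹ W, P₂ = 2.69×10⁻⁹ W
P_tot = 6.00×10⁻⁹ W → 10 log₁₀(P_tot / 10⁻³) = −52.2 dBm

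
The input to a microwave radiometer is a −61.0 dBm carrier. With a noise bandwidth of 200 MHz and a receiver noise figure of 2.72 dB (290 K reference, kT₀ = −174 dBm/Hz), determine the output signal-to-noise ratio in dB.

27.3 dB

Noise floor: N = −174 + 10 log₁₀(B) + NF
10 log₁₀(2.00×10⁸) = 83.01 dB
N = −174 + 83.01 + 2.72 = −88.27 dBm
SNR = P_sig − N = −61.0 − (−88.27) = 27.27 dB → 27.3 dB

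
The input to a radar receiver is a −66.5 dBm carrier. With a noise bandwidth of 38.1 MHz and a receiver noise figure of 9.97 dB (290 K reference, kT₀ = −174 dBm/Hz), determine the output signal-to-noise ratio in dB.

Noise floor: N = −174 + 10 log₁₀(B) + NF
10 log₁₀(3.81×10⁷) = 75.81 dB
N = −174 + 75.81 + 9.97 = −88.22 dBm
SNR = P_sig − N = −66.5 − (−88.22) = 21.72 dB → 21.7 dB

21.7 dB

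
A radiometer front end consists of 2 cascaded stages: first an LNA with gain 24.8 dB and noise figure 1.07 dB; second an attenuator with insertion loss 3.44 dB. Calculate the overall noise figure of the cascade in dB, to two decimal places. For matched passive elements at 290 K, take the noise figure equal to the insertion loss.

Convert to linear (a loss of L dB is a gain of −L dB): F_i = 10^(NF_i/10), G_i = 10^(G_i,dB/10)
  Stage 1: F_1 = 10^(1.07/10) = 1.279, G_1 = 10^(24.8/10) = 302.0
  Stage 2: F_2 = 10^(3.44/10) = 2.208, G_2 = 10^(−3.44/10) = 0.4529
Friis cascade:
  F = 1.279 + (2.208 − 1)/302.0 = 1.283
NF = 10 log₁₀(1.283) = 1.08 dB

1.08 dB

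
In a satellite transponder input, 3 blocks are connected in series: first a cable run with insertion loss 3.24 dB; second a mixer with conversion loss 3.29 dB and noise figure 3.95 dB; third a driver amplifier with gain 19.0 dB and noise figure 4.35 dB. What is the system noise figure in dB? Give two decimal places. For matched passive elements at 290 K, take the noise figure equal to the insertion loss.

Convert to linear (a loss of L dB is a gain of −L dB): F_i = 10^(NF_i/10), G_i = 10^(G_i,dB/10)
  Stage 1: F_1 = 10^(3.24/10) = 2.109, G_1 = 10^(−3.24/10) = 0.4742
  Stage 2: F_2 = 10^(3.95/10) = 2.483, G_2 = 10^(−3.29/10) = 0.4688
  Stage 3: F_3 = 10^(4.35/10) = 2.723, G_3 = 10^(19.0/10) = 79.43
Friis cascade:
  F = 2.109 + (2.483 − 1)/0.4742 + (2.723 − 1)/0.2223 = 12.98
NF = 10 log₁₀(12.98) = 11.13 dB

11.13 dB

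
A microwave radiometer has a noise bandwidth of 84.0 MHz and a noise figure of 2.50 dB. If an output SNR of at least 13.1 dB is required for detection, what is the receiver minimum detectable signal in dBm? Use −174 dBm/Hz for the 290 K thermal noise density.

−79.2 dBm

Sensitivity = −174 + 10 log₁₀(B) + NF + SNR_min
= −174 + 79.24 + 2.50 + 13.1
= −79.16 dBm → −79.2 dBm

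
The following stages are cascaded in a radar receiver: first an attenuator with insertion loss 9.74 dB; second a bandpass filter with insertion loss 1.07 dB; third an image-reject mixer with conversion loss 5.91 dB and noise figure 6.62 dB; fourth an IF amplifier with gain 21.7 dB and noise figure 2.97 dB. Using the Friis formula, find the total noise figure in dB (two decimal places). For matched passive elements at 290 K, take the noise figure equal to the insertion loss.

20.06 dB

Convert to linear (a loss of L dB is a gain of −L dB): F_i = 10^(NF_i/10), G_i = 10^(G_i,dB/10)
  Stage 1: F_1 = 10^(9.74/10) = 9.419, G_1 = 10^(−9.74/10) = 0.1062
  Stage 2: F_2 = 10^(1.07/10) = 1.279, G_2 = 10^(−1.07/10) = 0.7816
  Stage 3: F_3 = 10^(6.62/10) = 4.592, G_3 = 10^(−5.91/10) = 0.2564
  Stage 4: F_4 = 10^(2.97/10) = 1.982, G_4 = 10^(21.7/10) = 147.9
Friis cascade:
  F = 9.419 + (1.279 − 1)/0.1062 + (4.592 − 1)/0.08299 + (1.982 − 1)/0.02128 = 101.5
NF = 10 log₁₀(101.5) = 20.06 dB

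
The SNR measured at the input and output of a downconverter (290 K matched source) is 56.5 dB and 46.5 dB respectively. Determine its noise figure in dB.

NF (dB) = SNR_in(dB) − SNR_out(dB) when the source is at T₀
NF = 56.5 − 46.5 = 10.0 dB

10.0 dB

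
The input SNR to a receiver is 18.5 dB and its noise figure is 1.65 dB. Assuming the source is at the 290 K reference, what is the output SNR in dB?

By definition F = SNR_in/SNR_out, so in dB: SNR_out = SNR_in − NF
SNR_out = 18.5 − 1.65 = 16.85 dB

16.85 dB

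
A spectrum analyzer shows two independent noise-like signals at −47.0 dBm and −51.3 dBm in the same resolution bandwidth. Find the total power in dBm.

−45.6 dBm

Convert to linear, add, convert back:
P₁ = 2.00×10⁻⁸ W, P₂ = 7.41×10⁻⁹ W
P_tot = 2.74×10⁻⁸ W → 10 log₁₀(P_tot / 10⁻³) = −45.6 dBm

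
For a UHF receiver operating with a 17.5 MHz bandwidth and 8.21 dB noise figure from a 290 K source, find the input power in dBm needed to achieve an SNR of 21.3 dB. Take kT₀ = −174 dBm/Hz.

−72.1 dBm

Sensitivity = −174 + 10 log₁₀(B) + NF + SNR_min
= −174 + 72.43 + 8.21 + 21.3
= −72.06 dBm → −72.1 dBm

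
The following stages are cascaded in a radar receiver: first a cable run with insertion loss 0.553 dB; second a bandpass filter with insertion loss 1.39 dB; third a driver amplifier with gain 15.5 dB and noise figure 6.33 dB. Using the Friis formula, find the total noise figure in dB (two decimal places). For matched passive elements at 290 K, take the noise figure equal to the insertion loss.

Convert to linear (a loss of L dB is a gain of −L dB): F_i = 10^(NF_i/10), G_i = 10^(G_i,dB/10)
  Stage 1: F_1 = 10^(0.553/10) = 1.136, G_1 = 10^(−0.553/10) = 0.8804
  Stage 2: F_2 = 10^(1.39/10) = 1.377, G_2 = 10^(−1.39/10) = 0.7261
  Stage 3: F_3 = 10^(6.33/10) = 4.295, G_3 = 10^(15.5/10) = 35.48
Friis cascade:
  F = 1.136 + (1.377 − 1)/0.8804 + (4.295 − 1)/0.6393 = 6.719
NF = 10 log₁₀(6.719) = 8.27 dB

8.27 dB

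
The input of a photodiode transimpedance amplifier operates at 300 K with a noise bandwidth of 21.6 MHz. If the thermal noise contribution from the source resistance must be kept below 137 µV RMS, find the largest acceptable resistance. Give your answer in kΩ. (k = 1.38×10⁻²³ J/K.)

52.5 kΩ

Johnson–Nyquist: V_n = √(4kTRB) ⇒ R = V_n² / (4kTB)
4kTB = 4 × 1.38×10⁻²³ × 300 × 2.16×10⁷ = 3.58×10⁻¹³
R = (1.37×10⁻⁴)² / 3.58×10⁻¹³ = 5.25×10⁴ Ω = 52.5 kΩ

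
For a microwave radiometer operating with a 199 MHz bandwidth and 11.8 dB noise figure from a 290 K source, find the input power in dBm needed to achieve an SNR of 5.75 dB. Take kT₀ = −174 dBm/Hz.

Sensitivity = −174 + 10 log₁₀(B) + NF + SNR_min
= −174 + 82.99 + 11.8 + 5.75
= −73.46 dBm → −73.5 dBm

−73.5 dBm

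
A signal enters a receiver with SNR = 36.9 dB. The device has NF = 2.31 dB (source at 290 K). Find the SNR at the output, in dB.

By definition F = SNR_in/SNR_out, so in dB: SNR_out = SNR_in − NF
SNR_out = 36.9 − 2.31 = 34.59 dB

34.59 dB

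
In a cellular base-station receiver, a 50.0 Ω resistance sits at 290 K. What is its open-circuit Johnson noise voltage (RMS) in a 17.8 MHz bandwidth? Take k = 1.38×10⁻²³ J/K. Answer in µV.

V_n = √(4kTRB)
4kTRB = 4 × 1.38×10⁻²³ × 290 × 5.00×10¹ × 1.78×10⁷ = 1.42×10⁻¹¹ V²
V_n = √(1.42×10⁻¹¹) = 3.77×10⁻⁶ V = 3.77 µV

3.77 µV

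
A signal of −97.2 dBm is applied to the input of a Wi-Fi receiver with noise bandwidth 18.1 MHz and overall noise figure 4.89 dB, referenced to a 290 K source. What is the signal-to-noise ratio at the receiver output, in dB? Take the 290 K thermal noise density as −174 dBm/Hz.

−0.7 dB

Noise floor: N = −174 + 10 log₁₀(B) + NF
10 log₁₀(1.81×10⁷) = 72.58 dB
N = −174 + 72.58 + 4.89 = −96.53 dBm
SNR = P_sig − N = −97.2 − (−96.53) = −0.67 dB → −0.7 dB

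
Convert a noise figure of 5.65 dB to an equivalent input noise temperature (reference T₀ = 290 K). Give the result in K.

F = 10^(5.65/10) = 3.67282
T_e = (F − 1)·T₀ = (3.67282 − 1) × 290 = 775 K

775 K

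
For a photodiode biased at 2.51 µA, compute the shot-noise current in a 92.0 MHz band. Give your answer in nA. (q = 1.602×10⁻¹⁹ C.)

8.60 nA

I_n = √(2qI·B)
2qI·B = 2 × 1.602×10⁻¹⁹ × 2.51×10⁻⁶ × 9.20×10⁷ = 7.40×10⁻¹⁷ A²
I_n = √(7.40×10⁻¹⁷) = 8.60×10⁻⁹ A = 8.60 nA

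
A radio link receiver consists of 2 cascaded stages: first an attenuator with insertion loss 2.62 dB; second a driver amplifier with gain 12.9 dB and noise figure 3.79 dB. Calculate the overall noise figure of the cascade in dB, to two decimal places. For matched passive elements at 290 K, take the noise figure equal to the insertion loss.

6.41 dB

Convert to linear (a loss of L dB is a gain of −L dB): F_i = 10^(NF_i/10), G_i = 10^(G_i,dB/10)
  Stage 1: F_1 = 10^(2.62/10) = 1.828, G_1 = 10^(−2.62/10) = 0.5470
  Stage 2: F_2 = 10^(3.79/10) = 2.393, G_2 = 10^(12.9/10) = 19.50
Friis cascade:
  F = 1.828 + (2.393 − 1)/0.5470 = 4.375
NF = 10 log₁₀(4.375) = 6.41 dB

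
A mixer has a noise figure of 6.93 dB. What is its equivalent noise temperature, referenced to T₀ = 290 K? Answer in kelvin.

1140 K

F = 10^(6.93/10) = 4.93174
T_e = (F − 1)·T₀ = (4.93174 − 1) × 290 = 1140 K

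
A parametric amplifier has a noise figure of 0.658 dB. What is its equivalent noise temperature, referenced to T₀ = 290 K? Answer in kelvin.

47.4 K

F = 10^(0.658/10) = 1.16359
T_e = (F − 1)·T₀ = (1.16359 − 1) × 290 = 47.4 K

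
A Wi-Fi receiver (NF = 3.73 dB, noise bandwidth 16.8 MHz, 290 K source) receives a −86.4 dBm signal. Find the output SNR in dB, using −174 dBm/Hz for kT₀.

11.6 dB

Noise floor: N = −174 + 10 log₁₀(B) + NF
10 log₁₀(1.68×10⁷) = 72.25 dB
N = −174 + 72.25 + 3.73 = −98.02 dBm
SNR = P_sig − N = −86.4 − (−98.02) = 11.62 dB → 11.6 dB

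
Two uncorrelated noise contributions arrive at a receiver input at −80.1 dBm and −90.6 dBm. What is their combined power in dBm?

−79.7 dBm

Convert to linear, add, convert back:
P₁ = 9.77×10⁻¹² W, P₂ = 8.71×10⁻¹³ W
P_tot = 1.06×10⁻¹¹ W → 10 log₁₀(P_tot / 10⁻³) = −79.7 dBm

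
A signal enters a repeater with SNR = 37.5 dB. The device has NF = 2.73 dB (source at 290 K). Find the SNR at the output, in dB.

By definition F = SNR_in/SNR_out, so in dB: SNR_out = SNR_in − NF
SNR_out = 37.5 − 2.73 = 34.77 dB

34.77 dB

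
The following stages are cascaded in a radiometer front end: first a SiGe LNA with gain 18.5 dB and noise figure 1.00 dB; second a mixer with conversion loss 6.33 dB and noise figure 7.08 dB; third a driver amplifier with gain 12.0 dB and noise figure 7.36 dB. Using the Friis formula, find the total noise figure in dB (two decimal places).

Convert to linear (a loss of L dB is a gain of −L dB): F_i = 10^(NF_i/10), G_i = 10^(G_i,dB/10)
  Stage 1: F_1 = 10^(1.00/10) = 1.259, G_1 = 10^(18.5/10) = 70.79
  Stage 2: F_2 = 10^(7.08/10) = 5.105, G_2 = 10^(−6.33/10) = 0.2328
  Stage 3: F_3 = 10^(7.36/10) = 5.445, G_3 = 10^(12.0/10) = 15.85
Friis cascade:
  F = 1.259 + (5.105 − 1)/70.79 + (5.445 − 1)/16.48 = 1.587
NF = 10 log₁₀(1.587) = 2.00 dB

2.00 dB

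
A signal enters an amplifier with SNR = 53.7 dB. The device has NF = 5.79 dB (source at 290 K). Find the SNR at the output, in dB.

By definition F = SNR_in/SNR_out, so in dB: SNR_out = SNR_in − NF
SNR_out = 53.7 − 5.79 = 47.91 dB

47.91 dB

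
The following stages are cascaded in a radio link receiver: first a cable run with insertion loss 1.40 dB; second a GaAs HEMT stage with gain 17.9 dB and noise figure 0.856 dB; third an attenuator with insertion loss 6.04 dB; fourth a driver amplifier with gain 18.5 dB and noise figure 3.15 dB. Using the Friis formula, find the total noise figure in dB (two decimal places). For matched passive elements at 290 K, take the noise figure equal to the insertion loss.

2.66 dB

Convert to linear (a loss of L dB is a gain of −L dB): F_i = 10^(NF_i/10), G_i = 10^(G_i,dB/10)
  Stage 1: F_1 = 10^(1.40/10) = 1.380, G_1 = 10^(−1.40/10) = 0.7244
  Stage 2: F_2 = 10^(0.856/10) = 1.218, G_2 = 10^(17.9/10) = 61.66
  Stage 3: F_3 = 10^(6.04/10) = 4.018, G_3 = 10^(−6.04/10) = 0.2489
  Stage 4: F_4 = 10^(3.15/10) = 2.065, G_4 = 10^(18.5/10) = 70.79
Friis cascade:
  F = 1.380 + (1.218 − 1)/0.7244 + (4.018 − 1)/44.67 + (2.065 − 1)/11.12 = 1.845
NF = 10 log₁₀(1.845) = 2.66 dB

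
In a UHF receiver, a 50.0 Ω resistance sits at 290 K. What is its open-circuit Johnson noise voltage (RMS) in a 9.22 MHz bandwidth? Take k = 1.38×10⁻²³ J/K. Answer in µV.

2.72 µV

V_n = √(4kTRB)
4kTRB = 4 × 1.38×10⁻²³ × 290 × 5.00×10¹ × 9.22×10⁶ = 7.38×10⁻¹² V²
V_n = √(7.38×10⁻¹²) = 2.72×10⁻⁶ V = 2.72 µV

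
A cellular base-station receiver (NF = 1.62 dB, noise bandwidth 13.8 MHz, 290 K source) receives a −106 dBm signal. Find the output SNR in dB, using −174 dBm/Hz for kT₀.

−5.0 dB

Noise floor: N = −174 + 10 log₁₀(B) + NF
10 log₁₀(1.38×10⁷) = 71.4 dB
N = −174 + 71.4 + 1.62 = −100.98 dBm
SNR = P_sig − N = −106 − (−100.98) = −5.02 dB → −5.0 dB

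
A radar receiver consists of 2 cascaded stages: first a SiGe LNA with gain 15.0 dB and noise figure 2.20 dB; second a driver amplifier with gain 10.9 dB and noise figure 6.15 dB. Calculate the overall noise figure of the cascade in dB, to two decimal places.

Convert to linear (a loss of L dB is a gain of −L dB): F_i = 10^(NF_i/10), G_i = 10^(G_i,dB/10)
  Stage 1: F_1 = 10^(2.20/10) = 1.660, G_1 = 10^(15.0/10) = 31.62
  Stage 2: F_2 = 10^(6.15/10) = 4.121, G_2 = 10^(10.9/10) = 12.30
Friis cascade:
  F = 1.660 + (4.121 − 1)/31.62 = 1.758
NF = 10 log₁₀(1.758) = 2.45 dB

2.45 dB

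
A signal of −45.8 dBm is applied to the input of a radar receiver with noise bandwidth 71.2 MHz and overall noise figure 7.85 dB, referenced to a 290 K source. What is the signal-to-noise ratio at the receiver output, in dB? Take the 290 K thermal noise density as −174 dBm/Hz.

41.8 dB

Noise floor: N = −174 + 10 log₁₀(B) + NF
10 log₁₀(7.12×10⁷) = 78.52 dB
N = −174 + 78.52 + 7.85 = −87.63 dBm
SNR = P_sig − N = −45.8 − (−87.63) = 41.83 dB → 41.8 dB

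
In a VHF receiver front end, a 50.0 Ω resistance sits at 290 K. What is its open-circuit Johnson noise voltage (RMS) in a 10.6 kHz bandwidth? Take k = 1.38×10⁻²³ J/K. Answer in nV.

V_n = √(4kTRB)
4kTRB = 4 × 1.38×10⁻²³ × 290 × 5.00×10¹ × 1.06×10⁴ = 8.48×10⁻¹⁵ V²
V_n = √(8.48×10⁻¹⁵) = 9.21×10⁻⁸ V = 92.1 nV

92.1 nV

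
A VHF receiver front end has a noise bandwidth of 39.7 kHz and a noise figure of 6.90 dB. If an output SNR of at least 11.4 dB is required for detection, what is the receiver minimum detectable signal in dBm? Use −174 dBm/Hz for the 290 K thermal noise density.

−109.7 dBm

Sensitivity = −174 + 10 log₁₀(B) + NF + SNR_min
= −174 + 45.99 + 6.90 + 11.4
= −109.71 dBm → −109.7 dBm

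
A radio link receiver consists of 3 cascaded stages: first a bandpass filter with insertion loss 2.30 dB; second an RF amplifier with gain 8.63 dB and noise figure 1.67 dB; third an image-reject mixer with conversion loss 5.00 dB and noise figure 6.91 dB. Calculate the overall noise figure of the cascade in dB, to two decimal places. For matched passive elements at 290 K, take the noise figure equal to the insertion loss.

Convert to linear (a loss of L dB is a gain of −L dB): F_i = 10^(NF_i/10), G_i = 10^(G_i,dB/10)
  Stage 1: F_1 = 10^(2.30/10) = 1.698, G_1 = 10^(−2.30/10) = 0.5888
  Stage 2: F_2 = 10^(1.67/10) = 1.469, G_2 = 10^(8.63/10) = 7.295
  Stage 3: F_3 = 10^(6.91/10) = 4.909, G_3 = 10^(−5.00/10) = 0.3162
Friis cascade:
  F = 1.698 + (1.469 − 1)/0.5888 + (4.909 − 1)/4.295 = 3.405
NF = 10 log₁₀(3.405) = 5.32 dB

5.32 dB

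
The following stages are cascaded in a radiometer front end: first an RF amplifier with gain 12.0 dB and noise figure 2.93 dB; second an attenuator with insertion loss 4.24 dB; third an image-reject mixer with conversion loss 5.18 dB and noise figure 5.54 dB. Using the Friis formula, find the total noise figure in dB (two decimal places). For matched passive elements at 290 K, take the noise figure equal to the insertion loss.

Convert to linear (a loss of L dB is a gain of −L dB): F_i = 10^(NF_i/10), G_i = 10^(G_i,dB/10)
  Stage 1: F_1 = 10^(2.93/10) = 1.963, G_1 = 10^(12.0/10) = 15.85
  Stage 2: F_2 = 10^(4.24/10) = 2.655, G_2 = 10^(−4.24/10) = 0.3767
  Stage 3: F_3 = 10^(5.54/10) = 3.581, G_3 = 10^(−5.18/10) = 0.3034
Friis cascade:
  F = 1.963 + (2.655 − 1)/15.85 + (3.581 − 1)/5.970 = 2.500
NF = 10 log₁₀(2.500) = 3.98 dB

3.98 dB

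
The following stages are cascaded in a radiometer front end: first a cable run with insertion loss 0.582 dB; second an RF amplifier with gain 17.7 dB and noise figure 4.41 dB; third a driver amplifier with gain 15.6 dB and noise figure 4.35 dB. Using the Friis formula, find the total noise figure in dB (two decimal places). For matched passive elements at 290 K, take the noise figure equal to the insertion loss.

5.04 dB

Convert to linear (a loss of L dB is a gain of −L dB): F_i = 10^(NF_i/10), G_i = 10^(G_i,dB/10)
  Stage 1: F_1 = 10^(0.582/10) = 1.143, G_1 = 10^(−0.582/10) = 0.8746
  Stage 2: F_2 = 10^(4.41/10) = 2.761, G_2 = 10^(17.7/10) = 58.88
  Stage 3: F_3 = 10^(4.35/10) = 2.723, G_3 = 10^(15.6/10) = 36.31
Friis cascade:
  F = 1.143 + (2.761 − 1)/0.8746 + (2.723 − 1)/51.50 = 3.190
NF = 10 log₁₀(3.190) = 5.04 dB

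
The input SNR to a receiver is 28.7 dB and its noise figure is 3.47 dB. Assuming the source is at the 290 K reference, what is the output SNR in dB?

By definition F = SNR_in/SNR_out, so in dB: SNR_out = SNR_in − NF
SNR_out = 28.7 − 3.47 = 25.23 dB

25.23 dB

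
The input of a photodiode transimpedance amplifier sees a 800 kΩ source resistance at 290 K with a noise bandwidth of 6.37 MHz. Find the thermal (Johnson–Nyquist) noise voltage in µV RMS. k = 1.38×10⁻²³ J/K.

286 µV

V_n = √(4kTRB)
4kTRB = 4 × 1.38×10⁻²³ × 290 × 8.00×10⁵ × 6.37×10⁶ = 8.16×10⁻⁸ V²
V_n = √(8.16×10⁻⁸) = 2.86×10⁻⁴ V = 286 µV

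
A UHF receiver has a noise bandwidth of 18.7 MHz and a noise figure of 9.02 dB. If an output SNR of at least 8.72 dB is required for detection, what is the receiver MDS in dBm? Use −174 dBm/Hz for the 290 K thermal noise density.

Sensitivity = −174 + 10 log₁₀(B) + NF + SNR_min
= −174 + 72.72 + 9.02 + 8.72
= −83.54 dBm → −83.5 dBm

−83.5 dBm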